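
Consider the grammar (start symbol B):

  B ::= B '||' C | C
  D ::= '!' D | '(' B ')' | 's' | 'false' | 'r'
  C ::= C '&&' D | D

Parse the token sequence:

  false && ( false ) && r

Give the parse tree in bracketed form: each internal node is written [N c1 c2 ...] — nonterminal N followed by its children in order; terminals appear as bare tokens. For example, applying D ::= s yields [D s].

[B [C [C [C [D false]] && [D ( [B [C [D false]]] )]] && [D r]]]

B
C
C && D
C && D && D
D && D && D
false && D && D
false && ( B ) && D
false && ( C ) && D
false && ( D ) && D
false && ( false ) && D
false && ( false ) && r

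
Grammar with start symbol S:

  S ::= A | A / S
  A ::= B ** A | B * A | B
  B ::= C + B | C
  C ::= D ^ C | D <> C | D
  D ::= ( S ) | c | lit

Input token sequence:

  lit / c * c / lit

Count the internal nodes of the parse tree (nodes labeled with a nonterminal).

19

[S [A [B [C [D lit]]]] / [S [A [B [C [D c]]] * [A [B [C [D c]]]]] / [S [A [B [C [D lit]]]]]]]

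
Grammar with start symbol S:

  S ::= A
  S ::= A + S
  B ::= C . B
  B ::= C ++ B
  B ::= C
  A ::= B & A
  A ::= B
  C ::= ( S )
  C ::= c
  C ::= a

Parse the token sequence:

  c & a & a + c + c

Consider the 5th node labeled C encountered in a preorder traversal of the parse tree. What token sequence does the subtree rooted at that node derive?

[S [A [B [C c]] & [A [B [C a]] & [A [B [C a]]]]] + [S [A [B [C c]]] + [S [A [B [C c]]]]]]

c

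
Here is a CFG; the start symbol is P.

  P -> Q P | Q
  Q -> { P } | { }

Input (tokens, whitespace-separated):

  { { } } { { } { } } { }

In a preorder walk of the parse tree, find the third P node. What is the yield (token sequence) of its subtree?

{ { } { } } { }

[P [Q { [P [Q { }]] }] [P [Q { [P [Q { }] [P [Q { }]]] }] [P [Q { }]]]]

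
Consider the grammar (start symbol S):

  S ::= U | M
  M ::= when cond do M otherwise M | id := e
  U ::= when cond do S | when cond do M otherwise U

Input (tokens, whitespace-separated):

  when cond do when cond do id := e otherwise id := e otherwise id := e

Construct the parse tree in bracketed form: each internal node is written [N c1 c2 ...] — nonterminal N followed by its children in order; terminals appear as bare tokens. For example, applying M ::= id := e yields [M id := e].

S
M
when cond do M otherwise M
when cond do when cond do M otherwise M otherwise M
when cond do when cond do id := e otherwise M otherwise M
when cond do when cond do id := e otherwise id := e otherwise M
when cond do when cond do id := e otherwise id := e otherwise id := e

[S [M when cond do [M when cond do [M id := e] otherwise [M id := e]] otherwise [M id := e]]]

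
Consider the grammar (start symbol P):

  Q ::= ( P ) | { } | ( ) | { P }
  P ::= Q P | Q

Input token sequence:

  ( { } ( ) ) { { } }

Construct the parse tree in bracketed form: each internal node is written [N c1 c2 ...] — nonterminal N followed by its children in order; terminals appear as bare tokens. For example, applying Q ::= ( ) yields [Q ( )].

[P [Q ( [P [Q { }] [P [Q ( )]]] )] [P [Q { [P [Q { }]] }]]]

P
Q P
( P ) P
( Q P ) P
( { } P ) P
( { } Q ) P
( { } ( ) ) P
( { } ( ) ) Q
( { } ( ) ) { P }
( { } ( ) ) { Q }
( { } ( ) ) { { } }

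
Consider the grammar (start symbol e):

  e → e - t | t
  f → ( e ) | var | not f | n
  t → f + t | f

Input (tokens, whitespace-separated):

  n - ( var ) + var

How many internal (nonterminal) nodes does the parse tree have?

11

[e [e [t [f n]]] - [t [f ( [e [t [f var]]] )] + [t [f var]]]]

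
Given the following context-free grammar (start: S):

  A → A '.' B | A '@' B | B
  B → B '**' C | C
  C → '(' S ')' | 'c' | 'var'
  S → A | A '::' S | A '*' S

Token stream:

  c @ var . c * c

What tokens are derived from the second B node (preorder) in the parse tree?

var

[S [A [A [A [B [C c]]] @ [B [C var]]] . [B [C c]]] * [S [A [B [C c]]]]]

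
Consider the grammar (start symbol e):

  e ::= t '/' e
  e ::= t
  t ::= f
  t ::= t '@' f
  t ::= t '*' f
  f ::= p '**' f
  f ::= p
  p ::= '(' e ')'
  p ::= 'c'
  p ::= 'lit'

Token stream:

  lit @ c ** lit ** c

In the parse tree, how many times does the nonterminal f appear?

4

[e [t [t [f [p lit]]] @ [f [p c] ** [f [p lit] ** [f [p c]]]]]]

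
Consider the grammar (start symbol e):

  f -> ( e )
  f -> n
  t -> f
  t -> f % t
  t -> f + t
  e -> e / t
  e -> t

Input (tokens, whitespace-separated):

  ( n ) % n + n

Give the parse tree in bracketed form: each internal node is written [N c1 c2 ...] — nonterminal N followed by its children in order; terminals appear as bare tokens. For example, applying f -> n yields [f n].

[e [t [f ( [e [t [f n]]] )] % [t [f n] + [t [f n]]]]]

e
t
f % t
( e ) % t
( t ) % t
( f ) % t
( n ) % t
( n ) % f + t
( n ) % n + t
( n ) % n + f
( n ) % n + n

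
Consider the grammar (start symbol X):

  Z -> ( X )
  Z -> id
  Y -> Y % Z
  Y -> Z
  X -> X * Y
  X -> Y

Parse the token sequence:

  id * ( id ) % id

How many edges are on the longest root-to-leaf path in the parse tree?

7

[X [X [Y [Z id]]] * [Y [Y [Z ( [X [Y [Z id]]] )]] % [Z id]]]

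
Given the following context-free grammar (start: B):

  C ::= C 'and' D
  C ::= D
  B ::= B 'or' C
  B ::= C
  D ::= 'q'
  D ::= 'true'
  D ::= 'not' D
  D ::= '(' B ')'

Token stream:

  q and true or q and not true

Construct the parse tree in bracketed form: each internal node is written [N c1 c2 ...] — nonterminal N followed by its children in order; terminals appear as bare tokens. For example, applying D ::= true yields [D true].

[B [B [C [C [D q]] and [D true]]] or [C [C [D q]] and [D not [D true]]]]

B
B or C
C or C
C and D or C
D and D or C
q and D or C
q and true or C
q and true or C and D
q and true or D and D
q and true or q and D
q and true or q and not D
q and true or q and not true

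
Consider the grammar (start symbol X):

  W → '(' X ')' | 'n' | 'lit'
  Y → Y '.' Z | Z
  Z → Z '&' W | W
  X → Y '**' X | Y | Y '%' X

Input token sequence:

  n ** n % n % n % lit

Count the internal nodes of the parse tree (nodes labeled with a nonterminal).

[X [Y [Z [W n]]] ** [X [Y [Z [W n]]] % [X [Y [Z [W n]]] % [X [Y [Z [W n]]] % [X [Y [Z [W lit]]]]]]]]

20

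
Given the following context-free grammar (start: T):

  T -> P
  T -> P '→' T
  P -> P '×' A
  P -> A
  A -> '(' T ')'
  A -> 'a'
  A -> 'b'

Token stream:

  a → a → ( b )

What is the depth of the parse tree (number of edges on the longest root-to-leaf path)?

8

[T [P [A a]] → [T [P [A a]] → [T [P [A ( [T [P [A b]]] )]]]]]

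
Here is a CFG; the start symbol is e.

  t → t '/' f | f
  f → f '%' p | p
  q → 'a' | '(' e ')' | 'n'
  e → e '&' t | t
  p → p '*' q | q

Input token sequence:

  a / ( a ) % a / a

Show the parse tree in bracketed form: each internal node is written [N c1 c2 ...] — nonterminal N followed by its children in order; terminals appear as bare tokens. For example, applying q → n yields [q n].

e
t
t / f
t / f / f
f / f / f
p / f / f
q / f / f
a / f / f
a / f % p / f
a / p % p / f
a / q % p / f
a / ( e ) % p / f
a / ( t ) % p / f
a / ( f ) % p / f
a / ( p ) % p / f
a / ( q ) % p / f
a / ( a ) % p / f
a / ( a ) % q / f
a / ( a ) % a / f
a / ( a ) % a / p
a / ( a ) % a / q
a / ( a ) % a / a

[e [t [t [t [f [p [q a]]]] / [f [f [p [q ( [e [t [f [p [q a]]]]] )]]] % [p [q a]]]] / [f [p [q a]]]]]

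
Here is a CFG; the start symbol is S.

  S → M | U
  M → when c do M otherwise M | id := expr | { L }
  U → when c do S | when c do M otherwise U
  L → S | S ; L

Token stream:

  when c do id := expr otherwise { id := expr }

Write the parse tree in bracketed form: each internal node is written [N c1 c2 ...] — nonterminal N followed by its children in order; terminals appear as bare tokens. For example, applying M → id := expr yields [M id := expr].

S
M
when c do M otherwise M
when c do id := expr otherwise M
when c do id := expr otherwise { L }
when c do id := expr otherwise { S }
when c do id := expr otherwise { M }
when c do id := expr otherwise { id := expr }

[S [M when c do [M id := expr] otherwise [M { [L [S [M id := expr]]] }]]]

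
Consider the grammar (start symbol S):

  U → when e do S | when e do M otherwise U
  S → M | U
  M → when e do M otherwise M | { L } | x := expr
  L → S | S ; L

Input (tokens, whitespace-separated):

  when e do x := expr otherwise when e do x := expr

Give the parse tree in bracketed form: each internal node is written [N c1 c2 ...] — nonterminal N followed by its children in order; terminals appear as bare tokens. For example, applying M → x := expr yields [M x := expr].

[S [U when e do [M x := expr] otherwise [U when e do [S [M x := expr]]]]]

S
U
when e do M otherwise U
when e do x := expr otherwise U
when e do x := expr otherwise when e do S
when e do x := expr otherwise when e do M
when e do x := expr otherwise when e do x := expr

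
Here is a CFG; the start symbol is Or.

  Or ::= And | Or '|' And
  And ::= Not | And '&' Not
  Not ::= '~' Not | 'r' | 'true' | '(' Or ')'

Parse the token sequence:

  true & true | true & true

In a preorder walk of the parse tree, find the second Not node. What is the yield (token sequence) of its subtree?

true

[Or [Or [And [And [Not true]] & [Not true]]] | [And [And [Not true]] & [Not true]]]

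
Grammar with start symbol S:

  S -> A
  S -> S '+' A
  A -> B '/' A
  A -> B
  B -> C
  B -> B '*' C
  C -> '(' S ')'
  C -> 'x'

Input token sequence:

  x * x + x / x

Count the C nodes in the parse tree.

4

[S [S [A [B [B [C x]] * [C x]]]] + [A [B [C x]] / [A [B [C x]]]]]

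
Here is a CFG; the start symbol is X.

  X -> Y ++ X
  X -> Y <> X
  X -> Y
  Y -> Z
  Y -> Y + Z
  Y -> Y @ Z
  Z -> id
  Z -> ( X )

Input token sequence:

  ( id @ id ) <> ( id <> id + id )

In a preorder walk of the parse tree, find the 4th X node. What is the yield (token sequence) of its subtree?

id <> id + id

[X [Y [Z ( [X [Y [Y [Z id]] @ [Z id]]] )]] <> [X [Y [Z ( [X [Y [Z id]] <> [X [Y [Y [Z id]] + [Z id]]]] )]]]]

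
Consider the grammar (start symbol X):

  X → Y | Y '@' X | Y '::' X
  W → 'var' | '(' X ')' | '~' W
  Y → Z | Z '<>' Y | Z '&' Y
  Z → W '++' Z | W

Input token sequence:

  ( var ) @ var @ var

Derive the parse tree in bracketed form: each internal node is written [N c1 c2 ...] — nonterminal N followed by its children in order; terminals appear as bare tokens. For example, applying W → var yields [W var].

[X [Y [Z [W ( [X [Y [Z [W var]]]] )]]] @ [X [Y [Z [W var]]] @ [X [Y [Z [W var]]]]]]

X
Y @ X
Z @ X
W @ X
( X ) @ X
( Y ) @ X
( Z ) @ X
( W ) @ X
( var ) @ X
( var ) @ Y @ X
( var ) @ Z @ X
( var ) @ W @ X
( var ) @ var @ X
( var ) @ var @ Y
( var ) @ var @ Z
( var ) @ var @ W
( var ) @ var @ var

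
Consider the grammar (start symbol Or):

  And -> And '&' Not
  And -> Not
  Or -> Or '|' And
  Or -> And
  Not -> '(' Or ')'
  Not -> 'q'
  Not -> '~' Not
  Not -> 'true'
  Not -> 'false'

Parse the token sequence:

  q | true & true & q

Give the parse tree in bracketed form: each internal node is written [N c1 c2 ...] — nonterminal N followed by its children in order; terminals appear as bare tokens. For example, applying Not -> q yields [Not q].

[Or [Or [And [Not q]]] | [And [And [And [Not true]] & [Not true]] & [Not q]]]

Or
Or | And
And | And
Not | And
q | And
q | And & Not
q | And & Not & Not
q | Not & Not & Not
q | true & Not & Not
q | true & true & Not
q | true & true & q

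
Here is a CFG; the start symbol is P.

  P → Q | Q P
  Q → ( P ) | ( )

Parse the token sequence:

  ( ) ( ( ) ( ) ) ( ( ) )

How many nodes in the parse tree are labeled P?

[P [Q ( )] [P [Q ( [P [Q ( )] [P [Q ( )]]] )] [P [Q ( [P [Q ( )]] )]]]]

6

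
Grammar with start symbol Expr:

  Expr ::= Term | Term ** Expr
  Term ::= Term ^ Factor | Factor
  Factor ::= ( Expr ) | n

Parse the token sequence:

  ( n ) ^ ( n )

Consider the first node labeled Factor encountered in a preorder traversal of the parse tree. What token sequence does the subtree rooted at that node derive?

( n )

[Expr [Term [Term [Factor ( [Expr [Term [Factor n]]] )]] ^ [Factor ( [Expr [Term [Factor n]]] )]]]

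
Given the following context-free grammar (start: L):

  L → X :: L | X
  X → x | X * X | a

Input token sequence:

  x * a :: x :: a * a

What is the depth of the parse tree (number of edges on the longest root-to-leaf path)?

[L [X [X x] * [X a]] :: [L [X x] :: [L [X [X a] * [X a]]]]]

5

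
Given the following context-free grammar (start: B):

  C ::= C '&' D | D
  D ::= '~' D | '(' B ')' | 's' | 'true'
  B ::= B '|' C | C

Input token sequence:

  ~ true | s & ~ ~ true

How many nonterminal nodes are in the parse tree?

11

[B [B [C [D ~ [D true]]]] | [C [C [D s]] & [D ~ [D ~ [D true]]]]]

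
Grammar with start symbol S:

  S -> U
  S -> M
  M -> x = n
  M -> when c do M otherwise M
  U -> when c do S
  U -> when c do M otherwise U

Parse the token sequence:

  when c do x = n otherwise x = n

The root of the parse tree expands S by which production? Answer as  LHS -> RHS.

S -> M

[S [M when c do [M x = n] otherwise [M x = n]]]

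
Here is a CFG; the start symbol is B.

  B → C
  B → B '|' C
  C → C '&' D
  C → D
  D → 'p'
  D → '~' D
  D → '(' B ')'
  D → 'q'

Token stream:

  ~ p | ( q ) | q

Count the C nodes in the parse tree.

4

[B [B [B [C [D ~ [D p]]]] | [C [D ( [B [C [D q]]] )]]] | [C [D q]]]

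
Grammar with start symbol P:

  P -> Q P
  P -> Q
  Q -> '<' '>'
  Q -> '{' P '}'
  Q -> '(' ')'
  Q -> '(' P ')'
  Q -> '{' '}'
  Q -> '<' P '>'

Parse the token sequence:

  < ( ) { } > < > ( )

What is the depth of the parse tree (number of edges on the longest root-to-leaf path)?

[P [Q < [P [Q ( )] [P [Q { }]]] >] [P [Q < >] [P [Q ( )]]]]

5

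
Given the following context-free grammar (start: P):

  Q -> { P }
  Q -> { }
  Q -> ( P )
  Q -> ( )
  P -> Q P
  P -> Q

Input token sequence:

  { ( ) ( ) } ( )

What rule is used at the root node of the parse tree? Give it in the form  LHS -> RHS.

P -> Q P

[P [Q { [P [Q ( )] [P [Q ( )]]] }] [P [Q ( )]]]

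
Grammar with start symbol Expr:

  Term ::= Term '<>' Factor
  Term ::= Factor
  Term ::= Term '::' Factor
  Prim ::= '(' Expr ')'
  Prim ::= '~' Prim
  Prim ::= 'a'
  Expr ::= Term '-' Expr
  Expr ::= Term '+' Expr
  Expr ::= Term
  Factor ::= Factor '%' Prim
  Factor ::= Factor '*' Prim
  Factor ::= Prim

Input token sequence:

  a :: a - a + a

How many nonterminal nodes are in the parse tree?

15

[Expr [Term [Term [Factor [Prim a]]] :: [Factor [Prim a]]] - [Expr [Term [Factor [Prim a]]] + [Expr [Term [Factor [Prim a]]]]]]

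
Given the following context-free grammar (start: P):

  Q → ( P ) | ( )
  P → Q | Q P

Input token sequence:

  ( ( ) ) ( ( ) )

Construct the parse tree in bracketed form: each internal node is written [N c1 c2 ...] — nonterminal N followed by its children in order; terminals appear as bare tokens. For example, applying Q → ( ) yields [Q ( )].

[P [Q ( [P [Q ( )]] )] [P [Q ( [P [Q ( )]] )]]]

P
Q P
( P ) P
( Q ) P
( ( ) ) P
( ( ) ) Q
( ( ) ) ( P )
( ( ) ) ( Q )
( ( ) ) ( ( ) )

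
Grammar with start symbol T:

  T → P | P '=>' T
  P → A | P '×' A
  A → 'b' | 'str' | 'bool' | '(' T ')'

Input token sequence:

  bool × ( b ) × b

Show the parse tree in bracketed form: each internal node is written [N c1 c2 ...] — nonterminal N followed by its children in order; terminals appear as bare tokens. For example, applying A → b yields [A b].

[T [P [P [P [A bool]] × [A ( [T [P [A b]]] )]] × [A b]]]

T
P
P × A
P × A × A
A × A × A
bool × A × A
bool × ( T ) × A
bool × ( P ) × A
bool × ( A ) × A
bool × ( b ) × A
bool × ( b ) × b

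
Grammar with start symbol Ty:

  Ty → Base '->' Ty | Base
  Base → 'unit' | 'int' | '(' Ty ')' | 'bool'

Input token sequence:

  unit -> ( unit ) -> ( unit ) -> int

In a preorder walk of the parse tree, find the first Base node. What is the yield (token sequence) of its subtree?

[Ty [Base unit] -> [Ty [Base ( [Ty [Base unit]] )] -> [Ty [Base ( [Ty [Base unit]] )] -> [Ty [Base int]]]]]

unit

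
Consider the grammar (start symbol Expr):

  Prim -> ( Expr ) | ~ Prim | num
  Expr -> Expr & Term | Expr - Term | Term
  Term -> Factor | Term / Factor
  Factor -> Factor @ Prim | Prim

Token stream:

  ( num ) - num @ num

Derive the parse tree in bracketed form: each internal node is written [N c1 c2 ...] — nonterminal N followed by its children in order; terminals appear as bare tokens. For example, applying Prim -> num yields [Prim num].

Expr
Expr - Term
Term - Term
Factor - Term
Prim - Term
( Expr ) - Term
( Term ) - Term
( Factor ) - Term
( Prim ) - Term
( num ) - Term
( num ) - Factor
( num ) - Factor @ Prim
( num ) - Prim @ Prim
( num ) - num @ Prim
( num ) - num @ num

[Expr [Expr [Term [Factor [Prim ( [Expr [Term [Factor [Prim num]]]] )]]]] - [Term [Factor [Factor [Prim num]] @ [Prim num]]]]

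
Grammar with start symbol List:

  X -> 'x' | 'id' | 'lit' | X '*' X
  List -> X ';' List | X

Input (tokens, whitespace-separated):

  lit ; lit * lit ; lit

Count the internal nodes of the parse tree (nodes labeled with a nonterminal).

[List [X lit] ; [List [X [X lit] * [X lit]] ; [List [X lit]]]]

8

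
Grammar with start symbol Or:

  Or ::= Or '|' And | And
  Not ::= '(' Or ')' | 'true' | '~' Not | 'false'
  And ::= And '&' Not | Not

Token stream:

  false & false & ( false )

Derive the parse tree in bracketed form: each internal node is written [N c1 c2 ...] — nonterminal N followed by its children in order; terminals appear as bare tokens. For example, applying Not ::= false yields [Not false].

[Or [And [And [And [Not false]] & [Not false]] & [Not ( [Or [And [Not false]]] )]]]

Or
And
And & Not
And & Not & Not
Not & Not & Not
false & Not & Not
false & false & Not
false & false & ( Or )
false & false & ( And )
false & false & ( Not )
false & false & ( false )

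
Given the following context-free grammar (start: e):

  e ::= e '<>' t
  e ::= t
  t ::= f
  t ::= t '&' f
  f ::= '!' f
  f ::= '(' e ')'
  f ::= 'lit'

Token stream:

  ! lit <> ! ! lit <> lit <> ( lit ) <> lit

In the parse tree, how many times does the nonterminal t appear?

[e [e [e [e [e [t [f ! [f lit]]]] <> [t [f ! [f ! [f lit]]]]] <> [t [f lit]]] <> [t [f ( [e [t [f lit]]] )]]] <> [t [f lit]]]

6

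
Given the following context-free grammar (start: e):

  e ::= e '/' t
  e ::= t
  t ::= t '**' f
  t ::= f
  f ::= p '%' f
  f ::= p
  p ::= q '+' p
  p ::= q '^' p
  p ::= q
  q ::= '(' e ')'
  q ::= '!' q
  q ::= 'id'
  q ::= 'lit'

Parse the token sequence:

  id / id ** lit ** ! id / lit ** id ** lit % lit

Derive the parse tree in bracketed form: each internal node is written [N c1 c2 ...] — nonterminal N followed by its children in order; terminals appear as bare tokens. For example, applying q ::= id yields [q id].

[e [e [e [t [f [p [q id]]]]] / [t [t [t [f [p [q id]]]] ** [f [p [q lit]]]] ** [f [p [q ! [q id]]]]]] / [t [t [t [f [p [q lit]]]] ** [f [p [q id]]]] ** [f [p [q lit]] % [f [p [q lit]]]]]]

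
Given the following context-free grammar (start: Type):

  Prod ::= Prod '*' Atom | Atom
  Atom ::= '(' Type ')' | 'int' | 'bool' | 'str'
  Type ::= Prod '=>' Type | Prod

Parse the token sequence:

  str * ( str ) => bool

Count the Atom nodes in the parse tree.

[Type [Prod [Prod [Atom str]] * [Atom ( [Type [Prod [Atom str]]] )]] => [Type [Prod [Atom bool]]]]

4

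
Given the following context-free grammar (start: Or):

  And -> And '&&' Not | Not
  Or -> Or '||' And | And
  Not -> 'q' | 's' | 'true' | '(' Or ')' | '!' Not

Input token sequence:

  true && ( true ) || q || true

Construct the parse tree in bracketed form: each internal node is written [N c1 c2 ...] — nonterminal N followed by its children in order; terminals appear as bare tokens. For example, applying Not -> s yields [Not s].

[Or [Or [Or [And [And [Not true]] && [Not ( [Or [And [Not true]]] )]]] || [And [Not q]]] || [And [Not true]]]

Or
Or || And
Or || And || And
And || And || And
And && Not || And || And
Not && Not || And || And
true && Not || And || And
true && ( Or ) || And || And
true && ( And ) || And || And
true && ( Not ) || And || And
true && ( true ) || And || And
true && ( true ) || Not || And
true && ( true ) || q || And
true && ( true ) || q || Not
true && ( true ) || q || true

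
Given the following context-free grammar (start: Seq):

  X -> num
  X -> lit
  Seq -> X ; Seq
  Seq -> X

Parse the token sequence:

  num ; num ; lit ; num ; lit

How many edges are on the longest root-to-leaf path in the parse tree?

[Seq [X num] ; [Seq [X num] ; [Seq [X lit] ; [Seq [X num] ; [Seq [X lit]]]]]]

6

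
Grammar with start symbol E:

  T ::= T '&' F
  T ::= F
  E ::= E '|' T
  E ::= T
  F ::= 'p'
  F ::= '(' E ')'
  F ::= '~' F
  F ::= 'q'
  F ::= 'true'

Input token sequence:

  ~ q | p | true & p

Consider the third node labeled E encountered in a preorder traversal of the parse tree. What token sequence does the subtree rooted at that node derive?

~ q

[E [E [E [T [F ~ [F q]]]] | [T [F p]]] | [T [T [F true]] & [F p]]]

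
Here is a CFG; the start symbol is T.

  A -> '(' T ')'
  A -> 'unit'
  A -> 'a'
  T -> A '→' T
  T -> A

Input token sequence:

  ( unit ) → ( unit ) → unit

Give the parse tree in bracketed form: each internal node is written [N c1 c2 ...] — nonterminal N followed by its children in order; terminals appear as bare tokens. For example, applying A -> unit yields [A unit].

T
A → T
( T ) → T
( A ) → T
( unit ) → T
( unit ) → A → T
( unit ) → ( T ) → T
( unit ) → ( A ) → T
( unit ) → ( unit ) → T
( unit ) → ( unit ) → A
( unit ) → ( unit ) → unit

[T [A ( [T [A unit]] )] → [T [A ( [T [A unit]] )] → [T [A unit]]]]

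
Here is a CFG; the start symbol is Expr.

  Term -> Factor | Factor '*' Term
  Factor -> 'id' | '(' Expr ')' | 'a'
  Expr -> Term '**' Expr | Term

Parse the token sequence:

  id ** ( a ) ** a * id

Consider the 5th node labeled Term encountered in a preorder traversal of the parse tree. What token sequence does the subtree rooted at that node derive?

[Expr [Term [Factor id]] ** [Expr [Term [Factor ( [Expr [Term [Factor a]]] )]] ** [Expr [Term [Factor a] * [Term [Factor id]]]]]]

id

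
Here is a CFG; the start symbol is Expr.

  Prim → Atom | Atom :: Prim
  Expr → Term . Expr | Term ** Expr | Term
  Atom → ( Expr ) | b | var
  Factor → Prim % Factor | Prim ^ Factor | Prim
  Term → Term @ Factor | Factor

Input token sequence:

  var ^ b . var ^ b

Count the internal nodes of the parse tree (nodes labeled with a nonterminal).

16

[Expr [Term [Factor [Prim [Atom var]] ^ [Factor [Prim [Atom b]]]]] . [Expr [Term [Factor [Prim [Atom var]] ^ [Factor [Prim [Atom b]]]]]]]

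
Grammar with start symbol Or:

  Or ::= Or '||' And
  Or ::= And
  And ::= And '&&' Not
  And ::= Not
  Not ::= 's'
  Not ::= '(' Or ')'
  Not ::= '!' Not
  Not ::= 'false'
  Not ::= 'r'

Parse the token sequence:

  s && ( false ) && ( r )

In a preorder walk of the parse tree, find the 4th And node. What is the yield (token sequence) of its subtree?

[Or [And [And [And [Not s]] && [Not ( [Or [And [Not false]]] )]] && [Not ( [Or [And [Not r]]] )]]]

false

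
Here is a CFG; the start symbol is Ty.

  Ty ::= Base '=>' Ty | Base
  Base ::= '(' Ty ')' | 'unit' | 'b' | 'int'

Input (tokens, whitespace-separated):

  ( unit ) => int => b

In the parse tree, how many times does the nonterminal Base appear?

4

[Ty [Base ( [Ty [Base unit]] )] => [Ty [Base int] => [Ty [Base b]]]]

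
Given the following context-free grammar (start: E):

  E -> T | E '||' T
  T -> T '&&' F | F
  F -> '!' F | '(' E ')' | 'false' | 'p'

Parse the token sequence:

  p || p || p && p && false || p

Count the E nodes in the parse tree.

[E [E [E [E [T [F p]]] || [T [F p]]] || [T [T [T [F p]] && [F p]] && [F false]]] || [T [F p]]]

4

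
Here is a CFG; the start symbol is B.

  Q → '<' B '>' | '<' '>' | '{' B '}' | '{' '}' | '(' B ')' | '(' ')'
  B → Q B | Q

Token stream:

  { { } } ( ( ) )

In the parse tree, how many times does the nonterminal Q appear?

4

[B [Q { [B [Q { }]] }] [B [Q ( [B [Q ( )]] )]]]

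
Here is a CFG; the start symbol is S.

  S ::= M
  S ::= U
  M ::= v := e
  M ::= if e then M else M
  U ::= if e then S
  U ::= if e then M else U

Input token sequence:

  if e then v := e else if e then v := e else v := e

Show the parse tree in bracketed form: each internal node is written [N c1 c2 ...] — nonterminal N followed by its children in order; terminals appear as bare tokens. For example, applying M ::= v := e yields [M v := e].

S
M
if e then M else M
if e then v := e else M
if e then v := e else if e then M else M
if e then v := e else if e then v := e else M
if e then v := e else if e then v := e else v := e

[S [M if e then [M v := e] else [M if e then [M v := e] else [M v := e]]]]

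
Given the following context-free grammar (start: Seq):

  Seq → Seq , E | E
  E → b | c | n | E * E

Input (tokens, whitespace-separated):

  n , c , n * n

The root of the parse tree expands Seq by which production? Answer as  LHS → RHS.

Seq → Seq , E

[Seq [Seq [Seq [E n]] , [E c]] , [E [E n] * [E n]]]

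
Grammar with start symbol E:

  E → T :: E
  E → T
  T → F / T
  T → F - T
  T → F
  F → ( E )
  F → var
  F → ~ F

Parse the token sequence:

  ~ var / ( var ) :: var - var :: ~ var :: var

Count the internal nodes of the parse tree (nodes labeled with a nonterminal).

[E [T [F ~ [F var]] / [T [F ( [E [T [F var]]] )]]] :: [E [T [F var] - [T [F var]]] :: [E [T [F ~ [F var]]] :: [E [T [F var]]]]]]

21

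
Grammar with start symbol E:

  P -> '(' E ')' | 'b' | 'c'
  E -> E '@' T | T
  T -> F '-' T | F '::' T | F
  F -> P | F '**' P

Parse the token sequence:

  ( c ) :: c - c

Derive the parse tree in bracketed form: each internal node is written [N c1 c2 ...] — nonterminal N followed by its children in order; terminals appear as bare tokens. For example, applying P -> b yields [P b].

[E [T [F [P ( [E [T [F [P c]]]] )]] :: [T [F [P c]] - [T [F [P c]]]]]]

E
T
F :: T
P :: T
( E ) :: T
( T ) :: T
( F ) :: T
( P ) :: T
( c ) :: T
( c ) :: F - T
( c ) :: P - T
( c ) :: c - T
( c ) :: c - F
( c ) :: c - P
( c ) :: c - c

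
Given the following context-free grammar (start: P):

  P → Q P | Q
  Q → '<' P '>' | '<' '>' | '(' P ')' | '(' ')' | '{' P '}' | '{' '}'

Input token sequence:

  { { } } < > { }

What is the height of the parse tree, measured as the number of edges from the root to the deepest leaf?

[P [Q { [P [Q { }]] }] [P [Q < >] [P [Q { }]]]]

4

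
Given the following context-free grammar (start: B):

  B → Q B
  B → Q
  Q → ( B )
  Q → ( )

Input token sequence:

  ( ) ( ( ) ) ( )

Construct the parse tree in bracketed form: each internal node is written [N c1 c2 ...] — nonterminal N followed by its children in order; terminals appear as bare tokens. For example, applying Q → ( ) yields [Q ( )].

B
Q B
( ) B
( ) Q B
( ) ( B ) B
( ) ( Q ) B
( ) ( ( ) ) B
( ) ( ( ) ) Q
( ) ( ( ) ) ( )

[B [Q ( )] [B [Q ( [B [Q ( )]] )] [B [Q ( )]]]]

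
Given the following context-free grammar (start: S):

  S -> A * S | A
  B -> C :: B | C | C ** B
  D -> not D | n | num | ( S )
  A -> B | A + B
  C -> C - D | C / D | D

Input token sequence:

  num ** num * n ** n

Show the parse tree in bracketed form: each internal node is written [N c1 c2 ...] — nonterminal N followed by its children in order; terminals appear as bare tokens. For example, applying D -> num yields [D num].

S
A * S
B * S
C ** B * S
D ** B * S
num ** B * S
num ** C * S
num ** D * S
num ** num * S
num ** num * A
num ** num * B
num ** num * C ** B
num ** num * D ** B
num ** num * n ** B
num ** num * n ** C
num ** num * n ** D
num ** num * n ** n

[S [A [B [C [D num]] ** [B [C [D num]]]]] * [S [A [B [C [D n]] ** [B [C [D n]]]]]]]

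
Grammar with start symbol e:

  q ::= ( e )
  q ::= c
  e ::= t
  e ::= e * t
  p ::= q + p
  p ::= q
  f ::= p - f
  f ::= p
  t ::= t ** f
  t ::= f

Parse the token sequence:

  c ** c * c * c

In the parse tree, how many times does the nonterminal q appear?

4

[e [e [e [t [t [f [p [q c]]]] ** [f [p [q c]]]]] * [t [f [p [q c]]]]] * [t [f [p [q c]]]]]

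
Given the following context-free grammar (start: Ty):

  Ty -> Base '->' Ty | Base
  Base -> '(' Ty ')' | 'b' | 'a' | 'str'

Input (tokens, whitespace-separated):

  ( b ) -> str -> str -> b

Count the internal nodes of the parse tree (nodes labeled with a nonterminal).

[Ty [Base ( [Ty [Base b]] )] -> [Ty [Base str] -> [Ty [Base str] -> [Ty [Base b]]]]]

10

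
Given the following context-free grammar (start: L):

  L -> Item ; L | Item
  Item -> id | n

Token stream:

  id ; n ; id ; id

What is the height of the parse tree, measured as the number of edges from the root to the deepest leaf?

[L [Item id] ; [L [Item n] ; [L [Item id] ; [L [Item id]]]]]

5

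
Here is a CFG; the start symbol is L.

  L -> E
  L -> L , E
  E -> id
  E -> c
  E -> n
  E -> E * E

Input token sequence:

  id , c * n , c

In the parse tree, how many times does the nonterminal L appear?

3

[L [L [L [E id]] , [E [E c] * [E n]]] , [E c]]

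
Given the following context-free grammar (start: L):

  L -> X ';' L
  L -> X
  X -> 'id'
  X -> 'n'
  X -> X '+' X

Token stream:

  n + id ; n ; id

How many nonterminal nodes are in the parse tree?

8

[L [X [X n] + [X id]] ; [L [X n] ; [L [X id]]]]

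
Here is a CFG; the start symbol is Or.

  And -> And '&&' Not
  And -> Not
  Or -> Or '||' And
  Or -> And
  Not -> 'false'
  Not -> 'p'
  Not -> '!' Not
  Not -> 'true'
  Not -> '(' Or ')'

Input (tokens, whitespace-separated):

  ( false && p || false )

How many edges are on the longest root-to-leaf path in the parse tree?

8

[Or [And [Not ( [Or [Or [And [And [Not false]] && [Not p]]] || [And [Not false]]] )]]]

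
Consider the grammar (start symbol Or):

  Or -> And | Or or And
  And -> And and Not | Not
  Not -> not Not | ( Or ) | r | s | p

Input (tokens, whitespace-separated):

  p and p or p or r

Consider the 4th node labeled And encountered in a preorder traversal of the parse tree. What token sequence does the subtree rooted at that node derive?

[Or [Or [Or [And [And [Not p]] and [Not p]]] or [And [Not p]]] or [And [Not r]]]

r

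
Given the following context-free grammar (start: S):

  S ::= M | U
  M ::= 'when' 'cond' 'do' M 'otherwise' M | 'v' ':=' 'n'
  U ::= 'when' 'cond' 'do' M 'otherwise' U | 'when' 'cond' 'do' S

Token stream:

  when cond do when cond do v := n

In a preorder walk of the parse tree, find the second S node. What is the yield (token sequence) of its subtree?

[S [U when cond do [S [U when cond do [S [M v := n]]]]]]

when cond do v := n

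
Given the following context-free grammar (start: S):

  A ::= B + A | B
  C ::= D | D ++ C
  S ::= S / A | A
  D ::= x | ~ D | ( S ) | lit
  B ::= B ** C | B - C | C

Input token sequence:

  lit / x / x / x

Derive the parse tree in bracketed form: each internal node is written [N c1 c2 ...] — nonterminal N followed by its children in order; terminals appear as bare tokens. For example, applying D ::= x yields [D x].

[S [S [S [S [A [B [C [D lit]]]]] / [A [B [C [D x]]]]] / [A [B [C [D x]]]]] / [A [B [C [D x]]]]]

S
S / A
S / A / A
S / A / A / A
A / A / A / A
B / A / A / A
C / A / A / A
D / A / A / A
lit / A / A / A
lit / B / A / A
lit / C / A / A
lit / D / A / A
lit / x / A / A
lit / x / B / A
lit / x / C / A
lit / x / D / A
lit / x / x / A
lit / x / x / B
lit / x / x / C
lit / x / x / D
lit / x / x / x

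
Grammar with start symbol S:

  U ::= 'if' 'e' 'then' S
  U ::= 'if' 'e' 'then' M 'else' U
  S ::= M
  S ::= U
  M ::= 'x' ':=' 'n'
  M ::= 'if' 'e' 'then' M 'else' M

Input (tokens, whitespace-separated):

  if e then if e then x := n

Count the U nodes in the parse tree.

2

[S [U if e then [S [U if e then [S [M x := n]]]]]]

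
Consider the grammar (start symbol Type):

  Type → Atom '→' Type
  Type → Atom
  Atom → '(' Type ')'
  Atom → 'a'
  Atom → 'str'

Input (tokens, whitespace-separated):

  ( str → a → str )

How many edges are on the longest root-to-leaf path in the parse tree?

[Type [Atom ( [Type [Atom str] → [Type [Atom a] → [Type [Atom str]]]] )]]

6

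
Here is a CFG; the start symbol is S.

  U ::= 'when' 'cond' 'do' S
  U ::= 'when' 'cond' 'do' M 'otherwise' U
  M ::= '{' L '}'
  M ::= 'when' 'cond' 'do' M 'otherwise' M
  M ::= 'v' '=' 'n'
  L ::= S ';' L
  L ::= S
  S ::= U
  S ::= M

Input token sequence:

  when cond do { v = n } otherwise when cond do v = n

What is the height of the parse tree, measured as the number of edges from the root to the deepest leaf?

6

[S [U when cond do [M { [L [S [M v = n]]] }] otherwise [U when cond do [S [M v = n]]]]]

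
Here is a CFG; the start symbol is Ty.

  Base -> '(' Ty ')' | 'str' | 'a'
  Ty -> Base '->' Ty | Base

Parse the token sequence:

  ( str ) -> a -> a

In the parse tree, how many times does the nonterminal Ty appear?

[Ty [Base ( [Ty [Base str]] )] -> [Ty [Base a] -> [Ty [Base a]]]]

4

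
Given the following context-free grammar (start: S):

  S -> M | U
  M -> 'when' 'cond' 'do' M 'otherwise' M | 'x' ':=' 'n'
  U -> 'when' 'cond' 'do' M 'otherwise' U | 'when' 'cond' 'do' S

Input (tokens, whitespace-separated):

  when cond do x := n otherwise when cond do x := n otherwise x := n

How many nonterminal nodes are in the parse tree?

6

[S [M when cond do [M x := n] otherwise [M when cond do [M x := n] otherwise [M x := n]]]]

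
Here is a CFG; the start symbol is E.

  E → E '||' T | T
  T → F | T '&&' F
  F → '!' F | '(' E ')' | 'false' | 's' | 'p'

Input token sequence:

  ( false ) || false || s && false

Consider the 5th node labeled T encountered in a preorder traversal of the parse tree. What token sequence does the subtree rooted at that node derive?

s

[E [E [E [T [F ( [E [T [F false]]] )]]] || [T [F false]]] || [T [T [F s]] && [F false]]]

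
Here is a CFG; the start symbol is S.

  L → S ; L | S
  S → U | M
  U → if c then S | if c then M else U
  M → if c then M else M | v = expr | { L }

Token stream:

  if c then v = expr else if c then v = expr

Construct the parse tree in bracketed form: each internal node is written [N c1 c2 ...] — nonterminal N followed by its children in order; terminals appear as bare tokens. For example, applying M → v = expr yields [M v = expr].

S
U
if c then M else U
if c then v = expr else U
if c then v = expr else if c then S
if c then v = expr else if c then M
if c then v = expr else if c then v = expr

[S [U if c then [M v = expr] else [U if c then [S [M v = expr]]]]]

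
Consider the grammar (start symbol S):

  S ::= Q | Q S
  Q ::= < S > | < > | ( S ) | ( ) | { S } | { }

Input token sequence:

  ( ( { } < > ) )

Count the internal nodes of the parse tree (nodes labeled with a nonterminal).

8

[S [Q ( [S [Q ( [S [Q { }] [S [Q < >]]] )]] )]]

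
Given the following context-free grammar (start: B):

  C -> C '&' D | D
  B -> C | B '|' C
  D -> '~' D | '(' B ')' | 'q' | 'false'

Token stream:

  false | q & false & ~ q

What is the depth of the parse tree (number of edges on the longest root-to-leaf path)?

[B [B [C [D false]]] | [C [C [C [D q]] & [D false]] & [D ~ [D q]]]]

5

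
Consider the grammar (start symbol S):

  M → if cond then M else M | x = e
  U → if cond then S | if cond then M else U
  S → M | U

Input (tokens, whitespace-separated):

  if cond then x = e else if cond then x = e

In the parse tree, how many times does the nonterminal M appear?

[S [U if cond then [M x = e] else [U if cond then [S [M x = e]]]]]

2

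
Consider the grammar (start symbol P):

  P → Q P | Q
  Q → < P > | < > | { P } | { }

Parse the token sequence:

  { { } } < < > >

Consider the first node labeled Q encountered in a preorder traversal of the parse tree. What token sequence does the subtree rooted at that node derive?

{ { } }

[P [Q { [P [Q { }]] }] [P [Q < [P [Q < >]] >]]]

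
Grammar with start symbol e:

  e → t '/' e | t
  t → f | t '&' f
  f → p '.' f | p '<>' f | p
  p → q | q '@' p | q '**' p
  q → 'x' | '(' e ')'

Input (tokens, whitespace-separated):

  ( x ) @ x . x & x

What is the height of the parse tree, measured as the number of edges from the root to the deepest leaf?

11

[e [t [t [f [p [q ( [e [t [f [p [q x]]]]] )] @ [p [q x]]] . [f [p [q x]]]]] & [f [p [q x]]]]]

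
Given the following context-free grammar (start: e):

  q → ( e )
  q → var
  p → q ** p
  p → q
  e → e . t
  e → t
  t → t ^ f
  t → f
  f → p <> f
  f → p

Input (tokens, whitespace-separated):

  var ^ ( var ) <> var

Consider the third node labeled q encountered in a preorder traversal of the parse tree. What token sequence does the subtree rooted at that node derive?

[e [t [t [f [p [q var]]]] ^ [f [p [q ( [e [t [f [p [q var]]]]] )]] <> [f [p [q var]]]]]]

var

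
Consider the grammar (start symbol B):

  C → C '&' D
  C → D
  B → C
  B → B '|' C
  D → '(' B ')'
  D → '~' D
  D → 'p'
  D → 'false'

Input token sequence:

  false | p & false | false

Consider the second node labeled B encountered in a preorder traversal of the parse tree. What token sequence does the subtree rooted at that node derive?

false | p & false

[B [B [B [C [D false]]] | [C [C [D p]] & [D false]]] | [C [D false]]]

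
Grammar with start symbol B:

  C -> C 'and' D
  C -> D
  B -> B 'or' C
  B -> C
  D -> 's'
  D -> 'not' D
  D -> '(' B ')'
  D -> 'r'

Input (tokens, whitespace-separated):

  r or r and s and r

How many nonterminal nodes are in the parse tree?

10

[B [B [C [D r]]] or [C [C [C [D r]] and [D s]] and [D r]]]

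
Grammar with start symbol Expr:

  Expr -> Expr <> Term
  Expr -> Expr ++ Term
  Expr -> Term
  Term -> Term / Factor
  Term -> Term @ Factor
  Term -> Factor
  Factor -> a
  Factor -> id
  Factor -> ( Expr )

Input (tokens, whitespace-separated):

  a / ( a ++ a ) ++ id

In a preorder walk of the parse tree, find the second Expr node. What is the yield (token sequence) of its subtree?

[Expr [Expr [Term [Term [Factor a]] / [Factor ( [Expr [Expr [Term [Factor a]]] ++ [Term [Factor a]]] )]]] ++ [Term [Factor id]]]

a / ( a ++ a )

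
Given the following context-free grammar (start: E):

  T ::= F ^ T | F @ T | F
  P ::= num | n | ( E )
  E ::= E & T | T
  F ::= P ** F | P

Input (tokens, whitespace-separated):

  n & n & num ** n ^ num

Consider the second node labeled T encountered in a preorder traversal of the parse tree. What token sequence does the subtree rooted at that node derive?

[E [E [E [T [F [P n]]]] & [T [F [P n]]]] & [T [F [P num] ** [F [P n]]] ^ [T [F [P num]]]]]

n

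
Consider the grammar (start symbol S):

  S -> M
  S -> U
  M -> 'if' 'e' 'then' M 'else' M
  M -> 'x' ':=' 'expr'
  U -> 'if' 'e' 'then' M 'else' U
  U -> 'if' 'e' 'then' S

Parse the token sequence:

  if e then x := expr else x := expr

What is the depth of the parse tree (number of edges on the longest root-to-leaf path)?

[S [M if e then [M x := expr] else [M x := expr]]]

3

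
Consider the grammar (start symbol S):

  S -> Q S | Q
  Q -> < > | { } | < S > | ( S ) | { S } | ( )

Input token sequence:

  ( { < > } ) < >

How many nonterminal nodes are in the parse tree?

8

[S [Q ( [S [Q { [S [Q < >]] }]] )] [S [Q < >]]]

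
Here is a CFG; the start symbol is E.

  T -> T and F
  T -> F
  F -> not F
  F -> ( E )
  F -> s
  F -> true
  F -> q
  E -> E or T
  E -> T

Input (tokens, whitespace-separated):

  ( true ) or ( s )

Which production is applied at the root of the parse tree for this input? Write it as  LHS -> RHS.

E -> E or T

[E [E [T [F ( [E [T [F true]]] )]]] or [T [F ( [E [T [F s]]] )]]]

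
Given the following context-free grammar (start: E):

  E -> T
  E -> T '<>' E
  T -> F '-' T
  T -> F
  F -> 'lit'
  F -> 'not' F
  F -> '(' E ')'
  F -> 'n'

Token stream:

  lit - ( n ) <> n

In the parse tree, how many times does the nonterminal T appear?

4

[E [T [F lit] - [T [F ( [E [T [F n]]] )]]] <> [E [T [F n]]]]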